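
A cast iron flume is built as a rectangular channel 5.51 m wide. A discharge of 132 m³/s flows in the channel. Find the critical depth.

For a rectangular channel, critical depth y_c = (q²/g)^(1/3) where q = Q/b = 132/5.51 = 23.96 m²/s.
So y_c = (23.96²/9.81)^(1/3) = 3.88 m.

y_c = 3.88 m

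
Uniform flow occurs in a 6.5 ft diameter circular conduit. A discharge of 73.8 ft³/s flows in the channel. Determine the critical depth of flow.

At critical depth, Q² T / (g A³) = 1, i.e. A³/T = Q²/g = 73.8²/32.2 = 169.1.
Trying y = 2.47 ft: A³/T = 245.5 — over.
Trying y = 1.55 ft: A³/T = 40.34 — short.
Trying y = 2.24 ft: A³/T = 168.4 — matches.

y_c = 2.24 ft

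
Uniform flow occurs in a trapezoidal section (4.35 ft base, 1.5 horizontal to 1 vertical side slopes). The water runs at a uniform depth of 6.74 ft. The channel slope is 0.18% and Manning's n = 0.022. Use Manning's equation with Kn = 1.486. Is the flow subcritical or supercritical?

With bottom width b = 4.35 ft and side slope z = 1.5: A = (b + zy)y = (4.35 + 1.5×6.74)×6.74 = 97.46 ft²; P = b + 2y√(1+z²) = 4.35 + 2×6.74×1.803 = 28.65 ft.
Hydraulic radius R = A/P = 97.46/28.65 = 3.402 ft.
V = (1.486/n) R^(2/3) √S = (1.486/0.022) × 3.402^(2/3) × √0.0018 = 6.482 ft/s. Hydraulic depth D_h = A/T = 97.46/24.57 = 3.967 ft.
Froude number Fr = V/√(g·D_h) = 6.482/√(32.2×3.967) = 0.574, which is less than 1, so the flow is subcritical.

subcritical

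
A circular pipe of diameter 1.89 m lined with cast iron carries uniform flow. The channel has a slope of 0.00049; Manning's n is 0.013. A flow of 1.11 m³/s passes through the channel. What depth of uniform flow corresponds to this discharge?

Manning's equation rearranged: A R^(2/3) = nQ / (1·√S) = 0.013 × 1.11 / (√0.00049) = 0.6519.
At y = 0.622 m: A R^(2/3) = 0.3982 — too small.
At y = 0.97 m: A R^(2/3) = 0.8893 — too large.
At y = 0.811 m: A R^(2/3) = 0.6514 — close enough.

y_n = 0.811 m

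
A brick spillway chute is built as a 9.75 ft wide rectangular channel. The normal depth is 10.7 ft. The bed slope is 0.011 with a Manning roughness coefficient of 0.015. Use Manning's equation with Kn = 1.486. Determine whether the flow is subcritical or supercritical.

Flow area A = b·y = 9.75 × 10.7 = 104.3 ft². Wetted perimeter P = b + 2y = 9.75 + 2×10.7 = 31.15 ft.
Hydraulic radius R = A/P = 104.3/31.15 = 3.349 ft.
V = (1.486/n) R^(2/3) √S = (1.486/0.015) × 3.349^(2/3) × √0.011 = 23.26 ft/s. Hydraulic depth D_h = A/T = 104.3/9.75 = 10.7 ft.
Froude number Fr = V/√(g·D_h) = 23.26/√(32.2×10.7) = 1.25, which is greater than 1, so the flow is supercritical.

supercritical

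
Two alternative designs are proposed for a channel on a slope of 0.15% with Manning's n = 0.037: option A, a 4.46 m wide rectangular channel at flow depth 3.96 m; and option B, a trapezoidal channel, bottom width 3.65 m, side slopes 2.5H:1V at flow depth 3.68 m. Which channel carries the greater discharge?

Channel A: Flow area A = b·y = 4.46 × 3.96 = 17.66 m². Wetted perimeter P = b + 2y = 4.46 + 2×3.96 = 12.38 m. Hydraulic radius R = A/P = 17.66/12.38 = 1.427 m. Q_A = (1/0.037)·17.66·1.427^(2/3)·√0.0015 = 23.43 m³/s.
Channel B: With bottom width b = 3.65 m and side slope z = 2.5: A = (b + zy)y = (3.65 + 2.5×3.68)×3.68 = 47.29 m²; P = b + 2y√(1+z²) = 3.65 + 2×3.68×2.693 = 23.47 m. Hydraulic radius R = A/P = 47.29/23.47 = 2.015 m. Q_B = (1/0.037)·47.29·2.015^(2/3)·√0.0015 = 78.97 m³/s.
Q_A = 23.43 m³/s vs Q_B = 78.97 m³/s, so channel B carries more.

channel B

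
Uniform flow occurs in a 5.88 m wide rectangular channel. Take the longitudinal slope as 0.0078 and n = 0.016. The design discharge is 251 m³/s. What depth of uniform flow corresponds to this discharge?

y_n = 5.1 m

Manning's equation rearranged: A R^(2/3) = nQ / (1·√S) = 0.016 × 251 / (√0.0078) = 45.47.
At y = 3.82 m: A R^(2/3) = 31.51 — too small.
At y = 6.35 m: A R^(2/3) = 59.46 — too large.
At y = 5.1 m: A R^(2/3) = 45.43 — matches.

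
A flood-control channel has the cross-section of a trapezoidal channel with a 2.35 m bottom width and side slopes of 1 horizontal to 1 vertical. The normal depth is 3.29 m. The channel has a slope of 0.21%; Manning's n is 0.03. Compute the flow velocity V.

With bottom width b = 2.35 m and side slope z = 1: A = (b + zy)y = (2.35 + 1×3.29)×3.29 = 18.56 m²; P = b + 2y√(1+z²) = 2.35 + 2×3.29×1.414 = 11.66 m.
Hydraulic radius R = A/P = 18.56/11.66 = 1.592 m.
From Manning's equation, V = (1/n) R^(2/3) S^(1/2) = (1/0.03) × 1.592^(2/3) × 0.0021^(1/2) = 2.08 m/s.

V = 2.08 m/s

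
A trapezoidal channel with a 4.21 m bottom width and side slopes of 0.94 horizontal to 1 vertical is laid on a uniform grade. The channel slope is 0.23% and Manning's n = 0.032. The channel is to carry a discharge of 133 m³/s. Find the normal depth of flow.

Manning's equation rearranged: A R^(2/3) = nQ / (1·√S) = 0.032 × 133 / (√0.0023) = 88.74.
At y = 6.02 m: A R^(2/3) = 119.9 — over.
At y = 3.78 m: A R^(2/3) = 46.77 — short.
At y = 5.21 m: A R^(2/3) = 88.87 — ≈ 88.74.

y_n = 5.21 m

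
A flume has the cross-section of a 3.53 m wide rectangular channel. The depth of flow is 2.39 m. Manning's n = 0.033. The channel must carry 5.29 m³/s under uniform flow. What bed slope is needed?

S = 0.00042

Flow area A = b·y = 3.53 × 2.39 = 8.437 m². Wetted perimeter P = b + 2y = 3.53 + 2×2.39 = 8.31 m.
Hydraulic radius R = A/P = 8.437/8.31 = 1.015 m.
From Manning's equation, S = [nQ / (1 A R^(2/3))]² = [0.033 × 5.29 / (1 × 8.437 × 1.015^(2/3))]² = 0.00042.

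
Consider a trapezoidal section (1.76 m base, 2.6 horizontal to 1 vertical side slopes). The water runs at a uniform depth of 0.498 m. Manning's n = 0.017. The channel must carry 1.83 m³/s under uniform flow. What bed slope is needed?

S = 0.00179

With bottom width b = 1.76 m and side slope z = 2.6: A = (b + zy)y = (1.76 + 2.6×0.498)×0.498 = 1.521 m²; P = b + 2y√(1+z²) = 1.76 + 2×0.498×2.786 = 4.535 m.
Hydraulic radius R = A/P = 1.521/4.535 = 0.3355 m.
From Manning's equation, S = [nQ / (1 A R^(2/3))]² = [0.017 × 1.83 / (1 × 1.521 × 0.3355^(2/3))]² = 0.00179.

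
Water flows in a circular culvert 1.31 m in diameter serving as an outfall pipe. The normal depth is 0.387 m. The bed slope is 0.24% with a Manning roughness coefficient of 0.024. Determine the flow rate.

For a circular section of diameter D = 1.31 m at depth y = 0.387 m, the central angle is θ = 2 arccos(1 − 2y/D) = 2.299 rad. Then A = (D²/8)(θ − sin θ) = 0.3329 m² and P = Dθ/2 = 1.506 m.
Hydraulic radius R = A/P = 0.3329/1.506 = 0.2211 m.
Manning's equation: Q = (1/n) A R^(2/3) S^(1/2) = (1/0.024) × 0.3329 × 0.2211^(2/3) × 0.0024^(1/2) = 0.248 m³/s.

Q = 0.248 m³/s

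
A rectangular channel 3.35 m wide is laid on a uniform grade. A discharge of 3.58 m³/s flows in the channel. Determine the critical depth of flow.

y_c = 0.488 m

For a rectangular channel, critical depth y_c = (q²/g)^(1/3) where q = Q/b = 3.58/3.35 = 1.069 m²/s.
So y_c = (1.069²/9.81)^(1/3) = 0.488 m.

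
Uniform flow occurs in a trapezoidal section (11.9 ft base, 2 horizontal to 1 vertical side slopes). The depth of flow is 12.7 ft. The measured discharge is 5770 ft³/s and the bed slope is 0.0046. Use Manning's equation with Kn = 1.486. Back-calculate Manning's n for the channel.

With bottom width b = 11.9 ft and side slope z = 2: A = (b + zy)y = (11.9 + 2×12.7)×12.7 = 473.7 ft²; P = b + 2y√(1+z²) = 11.9 + 2×12.7×2.236 = 68.7 ft.
Hydraulic radius R = A/P = 473.7/68.7 = 6.896 ft.
Rearranging Manning's equation: n = (1.486/Q) A R^(2/3) S^(1/2) = (1.486/5770) × 473.7 × 6.896^(2/3) × √0.0046 = 0.03.

n = 0.03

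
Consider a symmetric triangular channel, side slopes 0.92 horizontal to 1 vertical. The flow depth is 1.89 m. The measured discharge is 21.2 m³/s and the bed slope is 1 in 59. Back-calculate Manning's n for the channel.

n = 0.015

For a triangular section with side slope z = 0.92: A = zy² = 0.92×1.89² = 3.286 m²; P = 2y√(1+z²) = 2×1.89×1.359 = 5.136 m.
Hydraulic radius R = A/P = 3.286/5.136 = 0.6398 m.
Rearranging Manning's equation: n = (1/Q) A R^(2/3) S^(1/2) = (1/21.2) × 3.286 × 0.6398^(2/3) × √0.01695 = 0.015.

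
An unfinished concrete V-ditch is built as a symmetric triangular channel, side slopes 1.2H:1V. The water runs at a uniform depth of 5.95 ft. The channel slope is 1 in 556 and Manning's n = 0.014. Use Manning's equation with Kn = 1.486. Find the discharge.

Q = 332 ft³/s

For a triangular section with side slope z = 1.2: A = zy² = 1.2×5.95² = 42.48 ft²; P = 2y√(1+z²) = 2×5.95×1.562 = 18.59 ft.
Hydraulic radius R = A/P = 42.48/18.59 = 2.285 ft.
Manning's equation: Q = (1.486/n) A R^(2/3) S^(1/2) = (1.486/0.014) × 42.48 × 2.285^(2/3) × 0.001799^(1/2) = 332 ft³/s.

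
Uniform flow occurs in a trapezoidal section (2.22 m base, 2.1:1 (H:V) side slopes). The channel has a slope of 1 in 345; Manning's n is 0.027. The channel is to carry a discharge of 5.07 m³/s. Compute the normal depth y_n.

y_n = 0.896 m

Manning's equation rearranged: A R^(2/3) = nQ / (1·√S) = 0.027 × 5.07 / (√0.002899) = 2.543.
At y = 0.633 m: A R^(2/3) = 1.29 — too small.
At y = 0.896 m: A R^(2/3) = 2.542 — ≈ 2.543.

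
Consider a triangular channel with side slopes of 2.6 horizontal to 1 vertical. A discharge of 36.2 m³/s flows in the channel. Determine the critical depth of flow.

At critical depth, Q² T / (g A³) = 1, i.e. A³/T = Q²/g = 36.2²/9.81 = 133.6.
At y = 2.44 m: A³/T = 292.3 — over.
At y = 1.74 m: A³/T = 53.91 — short.
At y = 2.09 m: A³/T = 134.8 — ≈ 133.6.

y_c = 2.09 m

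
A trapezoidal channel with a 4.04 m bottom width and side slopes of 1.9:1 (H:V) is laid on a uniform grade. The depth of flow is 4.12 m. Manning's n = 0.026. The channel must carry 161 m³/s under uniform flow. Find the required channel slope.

S = 0.00249

With bottom width b = 4.04 m and side slope z = 1.9: A = (b + zy)y = (4.04 + 1.9×4.12)×4.12 = 48.9 m²; P = b + 2y√(1+z²) = 4.04 + 2×4.12×2.147 = 21.73 m.
Hydraulic radius R = A/P = 48.9/21.73 = 2.25 m.
From Manning's equation, S = [nQ / (1 A R^(2/3))]² = [0.026 × 161 / (1 × 48.9 × 2.25^(2/3))]² = 0.00249.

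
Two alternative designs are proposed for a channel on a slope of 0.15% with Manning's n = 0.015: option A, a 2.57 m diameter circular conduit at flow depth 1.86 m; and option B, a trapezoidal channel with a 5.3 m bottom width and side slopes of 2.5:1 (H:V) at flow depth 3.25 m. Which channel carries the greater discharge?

Channel A: For a circular section of diameter D = 2.57 m at depth y = 1.86 m, the central angle is θ = 2 arccos(1 − 2y/D) = 4.069 rad. Then A = (D²/8)(θ − sin θ) = 4.021 m² and P = Dθ/2 = 5.229 m. Hydraulic radius R = A/P = 4.021/5.229 = 0.7689 m. Q_A = (1/0.015)·4.021·0.7689^(2/3)·√0.0015 = 8.712 m³/s.
Channel B: With bottom width b = 5.3 m and side slope z = 2.5: A = (b + zy)y = (5.3 + 2.5×3.25)×3.25 = 43.63 m²; P = b + 2y√(1+z²) = 5.3 + 2×3.25×2.693 = 22.8 m. Hydraulic radius R = A/P = 43.63/22.8 = 1.914 m. Q_B = (1/0.015)·43.63·1.914^(2/3)·√0.0015 = 173.6 m³/s.
Q_A = 8.712 m³/s vs Q_B = 173.6 m³/s, so channel B carries more.

channel B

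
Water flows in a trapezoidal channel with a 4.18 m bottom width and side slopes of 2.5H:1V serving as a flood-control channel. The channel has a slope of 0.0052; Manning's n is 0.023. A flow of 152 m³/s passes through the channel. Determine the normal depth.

Manning's equation rearranged: A R^(2/3) = nQ / (1·√S) = 0.023 × 152 / (√0.0052) = 48.48.
At y = 3.31 m: A R^(2/3) = 62.65 — high.
At y = 2.04 m: A R^(2/3) = 21.95 — low.
At y = 2.95 m: A R^(2/3) = 48.53 — matches.

y_n = 2.95 m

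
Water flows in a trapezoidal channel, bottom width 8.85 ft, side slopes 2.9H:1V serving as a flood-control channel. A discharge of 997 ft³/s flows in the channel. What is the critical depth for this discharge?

At critical depth, Q² T / (g A³) = 1, i.e. A³/T = Q²/g = 997²/32.2 = 30870.
At y = 3.22 ft: A³/T = 7298 — too small.
At y = 5.84 ft: A³/T = 79940 — too large.
At y = 4.64 ft: A³/T = 31000 — ≈ 30870.

y_c = 4.64 ft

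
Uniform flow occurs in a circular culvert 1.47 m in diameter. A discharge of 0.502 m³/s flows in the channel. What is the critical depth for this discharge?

y_c = 0.357 m

At critical depth, Q² T / (g A³) = 1, i.e. A³/T = Q²/g = 0.502²/9.81 = 0.02569.
Try y = 0.254 m: A³/T = 0.00676 — low.
Try y = 0.45 m: A³/T = 0.06303 — high.
Try y = 0.357 m: A³/T = 0.02563 — ≈ 0.02569.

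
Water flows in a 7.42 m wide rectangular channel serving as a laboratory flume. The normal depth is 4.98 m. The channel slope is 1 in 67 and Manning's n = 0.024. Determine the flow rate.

Flow area A = b·y = 7.42 × 4.98 = 36.95 m². Wetted perimeter P = b + 2y = 7.42 + 2×4.98 = 17.38 m.
Hydraulic radius R = A/P = 36.95/17.38 = 2.126 m.
Manning's equation: Q = (1/n) A R^(2/3) S^(1/2) = (1/0.024) × 36.95 × 2.126^(2/3) × 0.01493^(1/2) = 311 m³/s.

Q = 311 m³/s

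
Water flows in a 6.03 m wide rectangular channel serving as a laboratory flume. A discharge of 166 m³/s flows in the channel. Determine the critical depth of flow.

y_c = 4.26 m

For a rectangular channel, critical depth y_c = (q²/g)^(1/3) where q = Q/b = 166/6.03 = 27.53 m²/s.
So y_c = (27.53²/9.81)^(1/3) = 4.26 m.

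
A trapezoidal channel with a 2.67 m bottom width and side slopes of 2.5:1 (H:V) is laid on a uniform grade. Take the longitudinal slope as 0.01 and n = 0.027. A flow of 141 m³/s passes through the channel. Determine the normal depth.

Manning's equation rearranged: A R^(2/3) = nQ / (1·√S) = 0.027 × 141 / (√0.01) = 38.07.
At y = 3.17 m: A R^(2/3) = 47.87 — high.
At y = 2.87 m: A R^(2/3) = 37.99 — matches.

y_n = 2.87 m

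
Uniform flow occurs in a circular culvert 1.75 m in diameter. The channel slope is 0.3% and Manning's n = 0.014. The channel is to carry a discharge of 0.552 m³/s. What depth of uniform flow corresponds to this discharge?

y_n = 0.377 m

Manning's equation rearranged: A R^(2/3) = nQ / (1·√S) = 0.014 × 0.552 / (√0.003) = 0.1411.
Trying y = 0.456 m: A R^(2/3) = 0.2061 — high.
Trying y = 0.289 m: A R^(2/3) = 0.08214 — low.
Trying y = 0.377 m: A R^(2/3) = 0.141 — close enough.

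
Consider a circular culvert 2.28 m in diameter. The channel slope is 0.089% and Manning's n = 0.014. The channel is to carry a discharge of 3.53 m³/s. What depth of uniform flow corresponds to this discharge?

Manning's equation rearranged: A R^(2/3) = nQ / (1·√S) = 0.014 × 3.53 / (√0.00089) = 1.657.
Try y = 1.05 m: A R^(2/3) = 1.218 — short.
Try y = 1.36 m: A R^(2/3) = 1.869 — over.
Try y = 1.26 m: A R^(2/3) = 1.657 — close enough.

y_n = 1.26 m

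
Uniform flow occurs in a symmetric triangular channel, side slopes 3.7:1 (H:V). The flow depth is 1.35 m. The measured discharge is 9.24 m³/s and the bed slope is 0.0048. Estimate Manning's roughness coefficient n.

For a triangular section with side slope z = 3.7: A = zy² = 3.7×1.35² = 6.743 m²; P = 2y√(1+z²) = 2×1.35×3.833 = 10.35 m.
Hydraulic radius R = A/P = 6.743/10.35 = 0.6516 m.
Rearranging Manning's equation: n = (1/Q) A R^(2/3) S^(1/2) = (1/9.24) × 6.743 × 0.6516^(2/3) × √0.0048 = 0.038.

n = 0.038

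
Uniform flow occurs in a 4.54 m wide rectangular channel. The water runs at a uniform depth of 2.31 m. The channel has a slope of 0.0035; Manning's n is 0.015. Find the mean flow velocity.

Flow area A = b·y = 4.54 × 2.31 = 10.49 m². Wetted perimeter P = b + 2y = 4.54 + 2×2.31 = 9.16 m.
Hydraulic radius R = A/P = 10.49/9.16 = 1.145 m.
From Manning's equation, V = (1/n) R^(2/3) S^(1/2) = (1/0.015) × 1.145^(2/3) × 0.0035^(1/2) = 4.32 m/s.

V = 4.32 m/s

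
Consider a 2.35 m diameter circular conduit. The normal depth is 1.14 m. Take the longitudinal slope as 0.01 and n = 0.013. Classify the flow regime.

supercritical

For a circular section of diameter D = 2.35 m at depth y = 1.14 m, the central angle is θ = 2 arccos(1 − 2y/D) = 3.082 rad. Then A = (D²/8)(θ − sin θ) = 2.086 m² and P = Dθ/2 = 3.621 m.
Hydraulic radius R = A/P = 2.086/3.621 = 0.5761 m.
V = (1/n) R^(2/3) √S = (1/0.013) × 0.5761^(2/3) × √0.01 = 5.326 m/s. Hydraulic depth D_h = A/T = 2.086/2.349 = 0.8882 m.
Froude number Fr = V/√(g·D_h) = 5.326/√(9.81×0.8882) = 1.8, which is greater than 1, so the flow is supercritical.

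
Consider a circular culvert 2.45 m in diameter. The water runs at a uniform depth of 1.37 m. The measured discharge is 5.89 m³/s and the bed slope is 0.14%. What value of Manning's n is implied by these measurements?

For a circular section of diameter D = 2.45 m at depth y = 1.37 m, the central angle is θ = 2 arccos(1 − 2y/D) = 3.379 rad. Then A = (D²/8)(θ − sin θ) = 2.712 m² and P = Dθ/2 = 4.139 m.
Hydraulic radius R = A/P = 2.712/4.139 = 0.6551 m.
Rearranging Manning's equation: n = (1/Q) A R^(2/3) S^(1/2) = (1/5.89) × 2.712 × 0.6551^(2/3) × √0.0014 = 0.013.

n = 0.013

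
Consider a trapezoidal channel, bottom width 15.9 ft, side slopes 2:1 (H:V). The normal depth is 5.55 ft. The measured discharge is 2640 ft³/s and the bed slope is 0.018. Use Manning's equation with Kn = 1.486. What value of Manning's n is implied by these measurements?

n = 0.027

With bottom width b = 15.9 ft and side slope z = 2: A = (b + zy)y = (15.9 + 2×5.55)×5.55 = 149.8 ft²; P = b + 2y√(1+z²) = 15.9 + 2×5.55×2.236 = 40.72 ft.
Hydraulic radius R = A/P = 149.8/40.72 = 3.68 ft.
Rearranging Manning's equation: n = (1.486/Q) A R^(2/3) S^(1/2) = (1.486/2640) × 149.8 × 3.68^(2/3) × √0.018 = 0.027.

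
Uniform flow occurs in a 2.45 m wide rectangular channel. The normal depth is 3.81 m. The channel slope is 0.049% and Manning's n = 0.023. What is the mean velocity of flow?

Flow area A = b·y = 2.45 × 3.81 = 9.335 m². Wetted perimeter P = b + 2y = 2.45 + 2×3.81 = 10.07 m.
Hydraulic radius R = A/P = 9.335/10.07 = 0.927 m.
From Manning's equation, V = (1/n) R^(2/3) S^(1/2) = (1/0.023) × 0.927^(2/3) × 0.00049^(1/2) = 0.915 m/s.

V = 0.915 m/s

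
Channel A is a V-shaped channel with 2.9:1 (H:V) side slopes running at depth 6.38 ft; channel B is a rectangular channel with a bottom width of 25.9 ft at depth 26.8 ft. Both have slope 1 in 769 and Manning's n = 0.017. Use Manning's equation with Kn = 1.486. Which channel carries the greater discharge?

channel B

Channel A: For a triangular section with side slope z = 2.9: A = zy² = 2.9×6.38² = 118 ft²; P = 2y√(1+z²) = 2×6.38×3.068 = 39.14 ft. Hydraulic radius R = A/P = 118/39.14 = 3.016 ft. Q_A = (1.486/0.017)·118·3.016^(2/3)·√0.0013 = 776.7 ft³/s.
Channel B: Flow area A = b·y = 25.9 × 26.8 = 694.1 ft². Wetted perimeter P = b + 2y = 25.9 + 2×26.8 = 79.5 ft. Hydraulic radius R = A/P = 694.1/79.5 = 8.731 ft. Q_B = (1.486/0.017)·694.1·8.731^(2/3)·√0.0013 = 9277 ft³/s.
Q_A = 776.7 ft³/s vs Q_B = 9277 ft³/s, so channel B carries more.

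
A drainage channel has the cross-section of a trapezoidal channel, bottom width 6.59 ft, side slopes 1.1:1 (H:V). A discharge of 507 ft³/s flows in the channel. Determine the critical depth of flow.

At critical depth, Q² T / (g A³) = 1, i.e. A³/T = Q²/g = 507²/32.2 = 7983.
Trying y = 5.65 ft: A³/T = 19910 — too large.
Trying y = 3.14 ft: A³/T = 2324 — too small.
Trying y = 4.43 ft: A³/T = 8016 — matches.

y_c = 4.43 ft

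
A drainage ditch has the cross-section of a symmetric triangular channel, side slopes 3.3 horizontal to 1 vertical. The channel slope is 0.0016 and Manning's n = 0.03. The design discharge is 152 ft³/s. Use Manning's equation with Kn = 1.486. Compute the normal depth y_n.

y_n = 3.91 ft

Manning's equation rearranged: A R^(2/3) = nQ / (1.486·√S) = 0.03 × 152 / (1.486 × √0.0016) = 76.72.
Trying y = 2.74 ft: A R^(2/3) = 29.68 — low.
Trying y = 4.27 ft: A R^(2/3) = 96.88 — high.
Trying y = 3.91 ft: A R^(2/3) = 76.6 — ≈ 76.72.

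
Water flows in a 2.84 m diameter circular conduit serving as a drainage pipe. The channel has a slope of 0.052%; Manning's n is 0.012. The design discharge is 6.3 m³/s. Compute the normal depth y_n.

Manning's equation rearranged: A R^(2/3) = nQ / (1·√S) = 0.012 × 6.3 / (√0.00052) = 3.315.
Try y = 1.4 m: A R^(2/3) = 2.461 — too small.
Try y = 1.96 m: A R^(2/3) = 4.143 — too large.
Try y = 1.68 m: A R^(2/3) = 3.314 — ≈ 3.315.

y_n = 1.68 m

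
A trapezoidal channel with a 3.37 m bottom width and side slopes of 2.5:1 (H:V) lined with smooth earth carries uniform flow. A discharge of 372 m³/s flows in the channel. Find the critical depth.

At critical depth, Q² T / (g A³) = 1, i.e. A³/T = Q²/g = 372²/9.81 = 14110.
Try y = 3.85 m: A³/T = 5536 — low.
Try y = 5.77 m: A³/T = 33600 — high.
Try y = 4.76 m: A³/T = 14130 — close enough.

y_c = 4.76 m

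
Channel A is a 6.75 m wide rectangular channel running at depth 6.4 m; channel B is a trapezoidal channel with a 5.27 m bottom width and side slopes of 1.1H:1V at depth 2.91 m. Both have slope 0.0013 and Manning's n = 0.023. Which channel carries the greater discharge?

channel A

Channel A: Flow area A = b·y = 6.75 × 6.4 = 43.2 m². Wetted perimeter P = b + 2y = 6.75 + 2×6.4 = 19.55 m. Hydraulic radius R = A/P = 43.2/19.55 = 2.21 m. Q_A = (1/0.023)·43.2·2.21^(2/3)·√0.0013 = 114.9 m³/s.
Channel B: With bottom width b = 5.27 m and side slope z = 1.1: A = (b + zy)y = (5.27 + 1.1×2.91)×2.91 = 24.65 m²; P = b + 2y√(1+z²) = 5.27 + 2×2.91×1.487 = 13.92 m. Hydraulic radius R = A/P = 24.65/13.92 = 1.771 m. Q_B = (1/0.023)·24.65·1.771^(2/3)·√0.0013 = 56.56 m³/s.
Q_A = 114.9 m³/s vs Q_B = 56.56 m³/s, so channel A carries more.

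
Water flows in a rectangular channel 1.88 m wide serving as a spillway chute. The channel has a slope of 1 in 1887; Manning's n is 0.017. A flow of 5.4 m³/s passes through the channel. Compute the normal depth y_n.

y_n = 2.7 m

Manning's equation rearranged: A R^(2/3) = nQ / (1·√S) = 0.017 × 5.4 / (√0.0005299) = 3.988.
At y = 2.94 m: A R^(2/3) = 4.408 — too large.
At y = 2.31 m: A R^(2/3) = 3.319 — too small.
At y = 2.7 m: A R^(2/3) = 3.991 — close enough.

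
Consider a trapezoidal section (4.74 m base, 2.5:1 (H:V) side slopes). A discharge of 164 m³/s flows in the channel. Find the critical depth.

y_c = 3.07 m

At critical depth, Q² T / (g A³) = 1, i.e. A³/T = Q²/g = 164²/9.81 = 2742.
At y = 2.72 m: A³/T = 1686 — low.
At y = 3.5 m: A³/T = 4733 — high.
At y = 3.07 m: A³/T = 2756 — close enough.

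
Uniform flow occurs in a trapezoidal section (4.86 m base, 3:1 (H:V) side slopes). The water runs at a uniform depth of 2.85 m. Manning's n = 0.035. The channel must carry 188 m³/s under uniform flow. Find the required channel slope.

With bottom width b = 4.86 m and side slope z = 3: A = (b + zy)y = (4.86 + 3×2.85)×2.85 = 38.22 m²; P = b + 2y√(1+z²) = 4.86 + 2×2.85×3.162 = 22.88 m.
Hydraulic radius R = A/P = 38.22/22.88 = 1.67 m.
From Manning's equation, S = [nQ / (1 A R^(2/3))]² = [0.035 × 188 / (1 × 38.22 × 1.67^(2/3))]² = 0.015.

S = 0.015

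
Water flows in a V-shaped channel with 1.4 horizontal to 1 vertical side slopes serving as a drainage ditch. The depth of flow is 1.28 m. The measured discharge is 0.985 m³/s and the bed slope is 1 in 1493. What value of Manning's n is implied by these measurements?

n = 0.039

For a triangular section with side slope z = 1.4: A = zy² = 1.4×1.28² = 2.294 m²; P = 2y√(1+z²) = 2×1.28×1.72 = 4.404 m.
Hydraulic radius R = A/P = 2.294/4.404 = 0.5208 m.
Rearranging Manning's equation: n = (1/Q) A R^(2/3) S^(1/2) = (1/0.985) × 2.294 × 0.5208^(2/3) × √0.0006698 = 0.039.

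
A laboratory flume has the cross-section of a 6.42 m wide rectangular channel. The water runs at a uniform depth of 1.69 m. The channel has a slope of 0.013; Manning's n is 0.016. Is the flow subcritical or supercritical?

supercritical

Flow area A = b·y = 6.42 × 1.69 = 10.85 m². Wetted perimeter P = b + 2y = 6.42 + 2×1.69 = 9.8 m.
Hydraulic radius R = A/P = 10.85/9.8 = 1.107 m.
V = (1/n) R^(2/3) √S = (1/0.016) × 1.107^(2/3) × √0.013 = 7.626 m/s. Hydraulic depth D_h = A/T = 10.85/6.42 = 1.69 m.
Froude number Fr = V/√(g·D_h) = 7.626/√(9.81×1.69) = 1.87, which is greater than 1, so the flow is supercritical.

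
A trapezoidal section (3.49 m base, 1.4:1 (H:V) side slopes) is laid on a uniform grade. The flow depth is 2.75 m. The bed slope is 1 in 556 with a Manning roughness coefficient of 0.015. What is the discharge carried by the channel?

With bottom width b = 3.49 m and side slope z = 1.4: A = (b + zy)y = (3.49 + 1.4×2.75)×2.75 = 20.18 m²; P = b + 2y√(1+z²) = 3.49 + 2×2.75×1.72 = 12.95 m.
Hydraulic radius R = A/P = 20.18/12.95 = 1.558 m.
Manning's equation: Q = (1/n) A R^(2/3) S^(1/2) = (1/0.015) × 20.18 × 1.558^(2/3) × 0.001799^(1/2) = 76.7 m³/s.

Q = 76.7 m³/s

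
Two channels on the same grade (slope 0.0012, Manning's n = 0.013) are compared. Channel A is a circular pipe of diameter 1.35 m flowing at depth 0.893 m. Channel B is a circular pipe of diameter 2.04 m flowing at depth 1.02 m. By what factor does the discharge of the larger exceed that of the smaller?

1.94

Channel A: For a circular section of diameter D = 1.35 m at depth y = 0.893 m, the central angle is θ = 2 arccos(1 − 2y/D) = 3.799 rad. Then A = (D²/8)(θ − sin θ) = 1.005 m² and P = Dθ/2 = 2.565 m. Hydraulic radius R = A/P = 1.005/2.565 = 0.3918 m. Q_A = (1/0.013)·1.005·0.3918^(2/3)·√0.0012 = 1.434 m³/s.
Channel B: For a circular section of diameter D = 2.04 m at depth y = 1.02 m, the central angle is θ = 2 arccos(1 − 2y/D) = 3.142 rad. Then A = (D²/8)(θ − sin θ) = 1.634 m² and P = Dθ/2 = 3.204 m. Hydraulic radius R = A/P = 1.634/3.204 = 0.51 m. Q_B = (1/0.013)·1.634·0.51^(2/3)·√0.0012 = 2.78 m³/s.
The larger discharge is 2.78 m³/s and the smaller is 1.434 m³/s; the ratio is 1.94.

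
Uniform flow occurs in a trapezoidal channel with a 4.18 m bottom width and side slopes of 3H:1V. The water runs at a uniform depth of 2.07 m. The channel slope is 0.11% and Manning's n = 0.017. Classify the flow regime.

subcritical

With bottom width b = 4.18 m and side slope z = 3: A = (b + zy)y = (4.18 + 3×2.07)×2.07 = 21.51 m²; P = b + 2y√(1+z²) = 4.18 + 2×2.07×3.162 = 17.27 m.
Hydraulic radius R = A/P = 21.51/17.27 = 1.245 m.
V = (1/n) R^(2/3) √S = (1/0.017) × 1.245^(2/3) × √0.0011 = 2.258 m/s. Hydraulic depth D_h = A/T = 21.51/16.6 = 1.296 m.
Froude number Fr = V/√(g·D_h) = 2.258/√(9.81×1.296) = 0.633, which is less than 1, so the flow is subcritical.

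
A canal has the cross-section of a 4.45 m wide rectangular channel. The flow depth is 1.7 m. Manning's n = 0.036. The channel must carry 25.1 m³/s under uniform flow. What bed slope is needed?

Flow area A = b·y = 4.45 × 1.7 = 7.565 m². Wetted perimeter P = b + 2y = 4.45 + 2×1.7 = 7.85 m.
Hydraulic radius R = A/P = 7.565/7.85 = 0.9637 m.
From Manning's equation, S = [nQ / (1 A R^(2/3))]² = [0.036 × 25.1 / (1 × 7.565 × 0.9637^(2/3))]² = 0.015.

S = 0.015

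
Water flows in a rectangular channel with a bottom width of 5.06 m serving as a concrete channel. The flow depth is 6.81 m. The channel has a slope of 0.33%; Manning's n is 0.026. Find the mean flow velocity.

Flow area A = b·y = 5.06 × 6.81 = 34.46 m². Wetted perimeter P = b + 2y = 5.06 + 2×6.81 = 18.68 m.
Hydraulic radius R = A/P = 34.46/18.68 = 1.845 m.
From Manning's equation, V = (1/n) R^(2/3) S^(1/2) = (1/0.026) × 1.845^(2/3) × 0.0033^(1/2) = 3.32 m/s.

V = 3.32 m/s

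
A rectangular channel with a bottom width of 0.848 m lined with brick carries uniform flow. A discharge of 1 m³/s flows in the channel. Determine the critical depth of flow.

y_c = 0.521 m

For a rectangular channel, critical depth y_c = (q²/g)^(1/3) where q = Q/b = 1/0.848 = 1.179 m²/s.
So y_c = (1.179²/9.81)^(1/3) = 0.521 m.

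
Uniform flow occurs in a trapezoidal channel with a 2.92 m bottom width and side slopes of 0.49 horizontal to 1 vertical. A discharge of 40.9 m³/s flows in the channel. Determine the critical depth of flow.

y_c = 2.36 m

At critical depth, Q² T / (g A³) = 1, i.e. A³/T = Q²/g = 40.9²/9.81 = 170.5.
Try y = 2.84 m: A³/T = 321.9 — over.
Try y = 2.01 m: A³/T = 98.88 — short.
Try y = 2.36 m: A³/T = 170.2 — matches.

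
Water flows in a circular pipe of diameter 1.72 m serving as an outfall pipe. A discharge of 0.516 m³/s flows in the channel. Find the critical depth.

At critical depth, Q² T / (g A³) = 1, i.e. A³/T = Q²/g = 0.516²/9.81 = 0.02714.
At y = 0.413 m: A³/T = 0.05377 — too large.
At y = 0.296 m: A³/T = 0.01459 — too small.
At y = 0.347 m: A³/T = 0.02722 — matches.

y_c = 0.347 m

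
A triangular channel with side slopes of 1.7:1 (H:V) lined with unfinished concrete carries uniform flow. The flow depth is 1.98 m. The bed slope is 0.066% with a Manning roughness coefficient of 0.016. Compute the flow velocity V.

V = 1.44 m/s

For a triangular section with side slope z = 1.7: A = zy² = 1.7×1.98² = 6.665 m²; P = 2y√(1+z²) = 2×1.98×1.972 = 7.81 m.
Hydraulic radius R = A/P = 6.665/7.81 = 0.8533 m.
From Manning's equation, V = (1/n) R^(2/3) S^(1/2) = (1/0.016) × 0.8533^(2/3) × 0.00066^(1/2) = 1.44 m/s.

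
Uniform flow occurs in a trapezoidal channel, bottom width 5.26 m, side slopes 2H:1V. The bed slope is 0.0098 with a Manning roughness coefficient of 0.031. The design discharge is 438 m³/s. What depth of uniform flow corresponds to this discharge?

y_n = 4.8 m

Manning's equation rearranged: A R^(2/3) = nQ / (1·√S) = 0.031 × 438 / (√0.0098) = 137.2.
Trying y = 3.86 m: A R^(2/3) = 85.38 — short.
Trying y = 5.88 m: A R^(2/3) = 216 — over.
Trying y = 4.8 m: A R^(2/3) = 137.2 — matches.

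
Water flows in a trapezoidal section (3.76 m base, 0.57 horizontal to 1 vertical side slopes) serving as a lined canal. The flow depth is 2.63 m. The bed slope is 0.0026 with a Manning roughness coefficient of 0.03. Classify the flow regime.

subcritical

With bottom width b = 3.76 m and side slope z = 0.57: A = (b + zy)y = (3.76 + 0.57×2.63)×2.63 = 13.83 m²; P = b + 2y√(1+z²) = 3.76 + 2×2.63×1.151 = 9.814 m.
Hydraulic radius R = A/P = 13.83/9.814 = 1.409 m.
V = (1/n) R^(2/3) √S = (1/0.03) × 1.409^(2/3) × √0.0026 = 2.136 m/s. Hydraulic depth D_h = A/T = 13.83/6.758 = 2.047 m.
Froude number Fr = V/√(g·D_h) = 2.136/√(9.81×2.047) = 0.477, which is less than 1, so the flow is subcritical.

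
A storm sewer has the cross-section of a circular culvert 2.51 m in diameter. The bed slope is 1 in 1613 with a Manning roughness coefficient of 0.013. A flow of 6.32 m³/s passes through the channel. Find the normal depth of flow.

Manning's equation rearranged: A R^(2/3) = nQ / (1·√S) = 0.013 × 6.32 / (√0.00062) = 3.3.
Trying y = 2.3 m: A R^(2/3) = 3.889 — over.
Trying y = 1.46 m: A R^(2/3) = 2.322 — short.
Trying y = 1.88 m: A R^(2/3) = 3.302 — ≈ 3.3.

y_n = 1.88 m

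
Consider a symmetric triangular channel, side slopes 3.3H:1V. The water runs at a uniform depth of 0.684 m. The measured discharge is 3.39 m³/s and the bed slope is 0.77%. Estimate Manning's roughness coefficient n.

For a triangular section with side slope z = 3.3: A = zy² = 3.3×0.684² = 1.544 m²; P = 2y√(1+z²) = 2×0.684×3.448 = 4.717 m.
Hydraulic radius R = A/P = 1.544/4.717 = 0.3273 m.
Rearranging Manning's equation: n = (1/Q) A R^(2/3) S^(1/2) = (1/3.39) × 1.544 × 0.3273^(2/3) × √0.0077 = 0.019.

n = 0.019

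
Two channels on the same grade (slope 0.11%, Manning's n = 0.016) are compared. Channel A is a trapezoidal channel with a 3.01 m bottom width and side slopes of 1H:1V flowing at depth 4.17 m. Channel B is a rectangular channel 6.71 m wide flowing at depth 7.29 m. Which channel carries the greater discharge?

Channel A: With bottom width b = 3.01 m and side slope z = 1: A = (b + zy)y = (3.01 + 1×4.17)×4.17 = 29.94 m²; P = b + 2y√(1+z²) = 3.01 + 2×4.17×1.414 = 14.8 m. Hydraulic radius R = A/P = 29.94/14.8 = 2.022 m. Q_A = (1/0.016)·29.94·2.022^(2/3)·√0.0011 = 99.25 m³/s.
Channel B: Flow area A = b·y = 6.71 × 7.29 = 48.92 m². Wetted perimeter P = b + 2y = 6.71 + 2×7.29 = 21.29 m. Hydraulic radius R = A/P = 48.92/21.29 = 2.298 m. Q_B = (1/0.016)·48.92·2.298^(2/3)·√0.0011 = 176.6 m³/s.
Q_A = 99.25 m³/s vs Q_B = 176.6 m³/s, so channel B carries more.

channel B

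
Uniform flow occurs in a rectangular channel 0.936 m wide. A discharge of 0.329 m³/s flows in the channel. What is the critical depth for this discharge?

y_c = 0.233 m

For a rectangular channel, critical depth y_c = (q²/g)^(1/3) where q = Q/b = 0.329/0.936 = 0.3515 m²/s.
So y_c = (0.3515²/9.81)^(1/3) = 0.233 m.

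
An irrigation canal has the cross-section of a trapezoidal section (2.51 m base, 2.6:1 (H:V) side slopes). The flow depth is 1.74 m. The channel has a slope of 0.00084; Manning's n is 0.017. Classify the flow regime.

With bottom width b = 2.51 m and side slope z = 2.6: A = (b + zy)y = (2.51 + 2.6×1.74)×1.74 = 12.24 m²; P = b + 2y√(1+z²) = 2.51 + 2×1.74×2.786 = 12.2 m.
Hydraulic radius R = A/P = 12.24/12.2 = 1.003 m.
V = (1/n) R^(2/3) √S = (1/0.017) × 1.003^(2/3) × √0.00084 = 1.708 m/s. Hydraulic depth D_h = A/T = 12.24/11.56 = 1.059 m.
Froude number Fr = V/√(g·D_h) = 1.708/√(9.81×1.059) = 0.53, which is less than 1, so the flow is subcritical.

subcritical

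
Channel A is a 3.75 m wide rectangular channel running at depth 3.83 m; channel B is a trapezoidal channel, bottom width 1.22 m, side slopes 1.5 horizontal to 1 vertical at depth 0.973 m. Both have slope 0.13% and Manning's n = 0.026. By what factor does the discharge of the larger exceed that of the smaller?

Channel A: Flow area A = b·y = 3.75 × 3.83 = 14.36 m². Wetted perimeter P = b + 2y = 3.75 + 2×3.83 = 11.41 m. Hydraulic radius R = A/P = 14.36/11.41 = 1.259 m. Q_A = (1/0.026)·14.36·1.259^(2/3)·√0.0013 = 23.22 m³/s.
Channel B: With bottom width b = 1.22 m and side slope z = 1.5: A = (b + zy)y = (1.22 + 1.5×0.973)×0.973 = 2.607 m²; P = b + 2y√(1+z²) = 1.22 + 2×0.973×1.803 = 4.728 m. Hydraulic radius R = A/P = 2.607/4.728 = 0.5514 m. Q_B = (1/0.026)·2.607·0.5514^(2/3)·√0.0013 = 2.431 m³/s.
The larger discharge is 23.22 m³/s and the smaller is 2.431 m³/s; the ratio is 9.55.

9.55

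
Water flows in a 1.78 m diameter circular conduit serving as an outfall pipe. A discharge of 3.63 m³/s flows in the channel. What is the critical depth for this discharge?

At critical depth, Q² T / (g A³) = 1, i.e. A³/T = Q²/g = 3.63²/9.81 = 1.343.
Try y = 1.18 m: A³/T = 3.191 — high.
Try y = 0.726 m: A³/T = 0.4962 — low.
Try y = 0.942 m: A³/T = 1.344 — close enough.

y_c = 0.942 m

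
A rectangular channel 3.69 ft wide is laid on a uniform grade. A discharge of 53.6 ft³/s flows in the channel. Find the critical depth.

y_c = 1.87 ft

For a rectangular channel, critical depth y_c = (q²/g)^(1/3) where q = Q/b = 53.6/3.69 = 14.53 ft²/s.
So y_c = (14.53²/32.2)^(1/3) = 1.87 ft.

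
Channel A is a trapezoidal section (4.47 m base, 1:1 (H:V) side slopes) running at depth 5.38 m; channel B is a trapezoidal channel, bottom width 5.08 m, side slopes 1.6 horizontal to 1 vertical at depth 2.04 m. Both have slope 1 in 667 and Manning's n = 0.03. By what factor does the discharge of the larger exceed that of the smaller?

4.98

Channel A: With bottom width b = 4.47 m and side slope z = 1: A = (b + zy)y = (4.47 + 1×5.38)×5.38 = 52.99 m²; P = b + 2y√(1+z²) = 4.47 + 2×5.38×1.414 = 19.69 m. Hydraulic radius R = A/P = 52.99/19.69 = 2.692 m. Q_A = (1/0.03)·52.99·2.692^(2/3)·√0.001499 = 132.4 m³/s.
Channel B: With bottom width b = 5.08 m and side slope z = 1.6: A = (b + zy)y = (5.08 + 1.6×2.04)×2.04 = 17.02 m²; P = b + 2y√(1+z²) = 5.08 + 2×2.04×1.887 = 12.78 m. Hydraulic radius R = A/P = 17.02/12.78 = 1.332 m. Q_B = (1/0.03)·17.02·1.332^(2/3)·√0.001499 = 26.6 m³/s.
The larger discharge is 132.4 m³/s and the smaller is 26.6 m³/s; the ratio is 4.98.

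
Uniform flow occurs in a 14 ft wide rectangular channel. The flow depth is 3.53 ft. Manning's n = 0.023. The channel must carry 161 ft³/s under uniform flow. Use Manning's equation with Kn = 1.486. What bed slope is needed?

Flow area A = b·y = 14 × 3.53 = 49.42 ft². Wetted perimeter P = b + 2y = 14 + 2×3.53 = 21.06 ft.
Hydraulic radius R = A/P = 49.42/21.06 = 2.347 ft.
From Manning's equation, S = [nQ / (1.486 A R^(2/3))]² = [0.023 × 161 / (1.486 × 49.42 × 2.347^(2/3))]² = 0.000815.

S = 0.000815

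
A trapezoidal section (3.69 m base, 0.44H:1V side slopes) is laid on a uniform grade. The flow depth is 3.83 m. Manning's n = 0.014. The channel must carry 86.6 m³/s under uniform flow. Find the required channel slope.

With bottom width b = 3.69 m and side slope z = 0.44: A = (b + zy)y = (3.69 + 0.44×3.83)×3.83 = 20.59 m²; P = b + 2y√(1+z²) = 3.69 + 2×3.83×1.093 = 12.06 m.
Hydraulic radius R = A/P = 20.59/12.06 = 1.707 m.
From Manning's equation, S = [nQ / (1 A R^(2/3))]² = [0.014 × 86.6 / (1 × 20.59 × 1.707^(2/3))]² = 0.0017.

S = 0.0017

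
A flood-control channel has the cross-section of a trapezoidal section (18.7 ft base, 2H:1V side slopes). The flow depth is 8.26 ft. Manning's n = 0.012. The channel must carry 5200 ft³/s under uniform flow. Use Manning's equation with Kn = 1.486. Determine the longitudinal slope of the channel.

S = 0.0023

With bottom width b = 18.7 ft and side slope z = 2: A = (b + zy)y = (18.7 + 2×8.26)×8.26 = 290.9 ft²; P = b + 2y√(1+z²) = 18.7 + 2×8.26×2.236 = 55.64 ft.
Hydraulic radius R = A/P = 290.9/55.64 = 5.229 ft.
From Manning's equation, S = [nQ / (1.486 A R^(2/3))]² = [0.012 × 5200 / (1.486 × 290.9 × 5.229^(2/3))]² = 0.0023.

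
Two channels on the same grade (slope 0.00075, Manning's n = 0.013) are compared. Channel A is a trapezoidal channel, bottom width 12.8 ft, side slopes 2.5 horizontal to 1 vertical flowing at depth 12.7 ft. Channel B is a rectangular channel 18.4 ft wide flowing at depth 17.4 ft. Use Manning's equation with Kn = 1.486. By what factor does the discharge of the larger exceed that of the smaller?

Channel A: With bottom width b = 12.8 ft and side slope z = 2.5: A = (b + zy)y = (12.8 + 2.5×12.7)×12.7 = 565.8 ft²; P = b + 2y√(1+z²) = 12.8 + 2×12.7×2.693 = 81.19 ft. Hydraulic radius R = A/P = 565.8/81.19 = 6.969 ft. Q_A = (1.486/0.013)·565.8·6.969^(2/3)·√0.00075 = 6462 ft³/s.
Channel B: Flow area A = b·y = 18.4 × 17.4 = 320.2 ft². Wetted perimeter P = b + 2y = 18.4 + 2×17.4 = 53.2 ft. Hydraulic radius R = A/P = 320.2/53.2 = 6.018 ft. Q_B = (1.486/0.013)·320.2·6.018^(2/3)·√0.00075 = 3316 ft³/s.
The larger discharge is 6462 ft³/s and the smaller is 3316 ft³/s; the ratio is 1.95.

1.95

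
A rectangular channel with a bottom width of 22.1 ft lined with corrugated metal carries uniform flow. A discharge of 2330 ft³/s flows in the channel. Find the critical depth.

For a rectangular channel, critical depth y_c = (q²/g)^(1/3) where q = Q/b = 2330/22.1 = 105.4 ft²/s.
So y_c = (105.4²/32.2)^(1/3) = 7.01 ft.

y_c = 7.01 ft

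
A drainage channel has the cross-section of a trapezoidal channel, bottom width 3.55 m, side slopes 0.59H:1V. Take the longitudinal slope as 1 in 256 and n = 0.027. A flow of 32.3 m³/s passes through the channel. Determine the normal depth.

y_n = 2.37 m

Manning's equation rearranged: A R^(2/3) = nQ / (1·√S) = 0.027 × 32.3 / (√0.003906) = 13.95.
Trying y = 2.93 m: A R^(2/3) = 20.21 — high.
Trying y = 1.91 m: A R^(2/3) = 9.626 — low.
Trying y = 2.37 m: A R^(2/3) = 13.94 — matches.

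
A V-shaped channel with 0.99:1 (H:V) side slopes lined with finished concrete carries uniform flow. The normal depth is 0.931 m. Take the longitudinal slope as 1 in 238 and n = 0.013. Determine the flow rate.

For a triangular section with side slope z = 0.99: A = zy² = 0.99×0.931² = 0.8581 m²; P = 2y√(1+z²) = 2×0.931×1.407 = 2.62 m.
Hydraulic radius R = A/P = 0.8581/2.62 = 0.3275 m.
Manning's equation: Q = (1/n) A R^(2/3) S^(1/2) = (1/0.013) × 0.8581 × 0.3275^(2/3) × 0.004202^(1/2) = 2.03 m³/s.

Q = 2.03 m³/s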